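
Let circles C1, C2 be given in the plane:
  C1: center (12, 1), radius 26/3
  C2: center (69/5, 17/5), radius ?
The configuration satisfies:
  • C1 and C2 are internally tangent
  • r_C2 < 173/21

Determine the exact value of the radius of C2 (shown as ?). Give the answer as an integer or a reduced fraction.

17/3

1. [int C1,C2]  r_C2² − (52/3)r_C2 + 595/9 = 0  ⇒  r_C2 = 17/3 or 35/3
2. given r_C2 < 173/21: keep 17/3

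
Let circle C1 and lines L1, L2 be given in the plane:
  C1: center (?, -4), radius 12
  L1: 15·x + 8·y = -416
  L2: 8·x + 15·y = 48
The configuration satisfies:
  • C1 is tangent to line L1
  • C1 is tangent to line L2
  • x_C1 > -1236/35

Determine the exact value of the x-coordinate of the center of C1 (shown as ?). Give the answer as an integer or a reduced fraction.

1. [C1‖L1]  x_C1² + (256/5)x_C1 + 2352/5 = 0  ⇒  x_C1 = -196/5 or -12
2. [C1‖L2]  x_C1² − 27x_C1 − 468 = 0  ⇒  x_C1 = -12 or 39

-12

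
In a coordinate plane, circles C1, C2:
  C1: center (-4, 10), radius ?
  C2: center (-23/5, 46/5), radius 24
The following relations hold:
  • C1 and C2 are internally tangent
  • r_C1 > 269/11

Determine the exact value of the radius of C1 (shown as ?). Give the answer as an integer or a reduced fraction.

1. [int C1,C2]  r_C1² − 48r_C1 + 575 = 0  ⇒  r_C1 = 23 or 25
2. given r_C1 > 269/11: keep 25

25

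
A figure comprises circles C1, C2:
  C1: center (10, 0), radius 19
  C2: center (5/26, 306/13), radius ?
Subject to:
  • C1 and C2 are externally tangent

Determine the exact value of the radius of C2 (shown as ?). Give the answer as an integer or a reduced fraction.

1. [ext C1·C2]  r_C2² + 38r_C2 − 1157/4 = 0  ⇒  r_C2 = 13/2 (r>0 drops 1)

13/2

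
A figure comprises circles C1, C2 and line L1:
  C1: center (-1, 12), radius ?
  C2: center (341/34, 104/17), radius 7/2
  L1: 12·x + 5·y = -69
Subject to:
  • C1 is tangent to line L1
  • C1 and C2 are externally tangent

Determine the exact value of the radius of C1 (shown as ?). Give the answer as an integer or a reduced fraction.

1. [C1‖L1]  r_C1² − 81 = 0  ⇒  r_C1 = 9 (r>0 drops 1)
2. [ext C1·C2]  r_C1² + 7r_C1 − 144 = 0  ⇒  r_C1 = 9 (r>0 drops 1)

9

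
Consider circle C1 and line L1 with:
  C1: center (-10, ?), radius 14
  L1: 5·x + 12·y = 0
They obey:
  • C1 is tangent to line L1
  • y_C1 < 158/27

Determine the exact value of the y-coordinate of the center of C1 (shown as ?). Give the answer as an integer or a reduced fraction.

-11

1. [C1‖L1]  y_C1² − (25/3)y_C1 − 638/3 = 0  ⇒  y_C1 = -11 or 58/3
2. given y_C1 < 158/27: keep -11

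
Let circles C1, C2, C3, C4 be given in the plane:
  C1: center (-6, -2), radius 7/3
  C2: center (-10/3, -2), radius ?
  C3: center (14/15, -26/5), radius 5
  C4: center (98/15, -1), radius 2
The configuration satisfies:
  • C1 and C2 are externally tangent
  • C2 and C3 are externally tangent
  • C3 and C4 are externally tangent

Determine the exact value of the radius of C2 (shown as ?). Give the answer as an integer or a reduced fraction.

1/3

1. [ext C1·C2]  r_C2² + (14/3)r_C2 − 5/3 = 0  ⇒  r_C2 = 1/3 (r>0 drops 1)
2. [ext C2·C3]  r_C2² + 10r_C2 − 31/9 = 0  ⇒  r_C2 = 1/3 (r>0 drops 1)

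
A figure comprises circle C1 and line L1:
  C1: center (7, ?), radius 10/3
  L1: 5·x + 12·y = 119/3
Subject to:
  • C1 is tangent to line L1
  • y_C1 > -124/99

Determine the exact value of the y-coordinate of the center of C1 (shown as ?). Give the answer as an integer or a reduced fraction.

4

1. [C1‖L1]  y_C1² − (7/9)y_C1 − 116/9 = 0  ⇒  y_C1 = -29/9 or 4
2. given y_C1 > -124/99: keep 4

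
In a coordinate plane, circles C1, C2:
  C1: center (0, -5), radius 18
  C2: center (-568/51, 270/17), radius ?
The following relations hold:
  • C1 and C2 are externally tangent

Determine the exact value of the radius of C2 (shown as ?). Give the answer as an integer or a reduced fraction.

1. [ext C1·C2]  r_C2² + 36r_C2 − 2125/9 = 0  ⇒  r_C2 = 17/3 (r>0 drops 1)

17/3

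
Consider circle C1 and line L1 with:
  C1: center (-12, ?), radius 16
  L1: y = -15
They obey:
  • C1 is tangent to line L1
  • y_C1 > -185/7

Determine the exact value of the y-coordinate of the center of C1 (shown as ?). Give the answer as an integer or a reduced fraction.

1. [C1‖L1]  y_C1² + 30y_C1 − 31 = 0  ⇒  y_C1 = -31 or 1
2. given y_C1 > -185/7: keep 1

1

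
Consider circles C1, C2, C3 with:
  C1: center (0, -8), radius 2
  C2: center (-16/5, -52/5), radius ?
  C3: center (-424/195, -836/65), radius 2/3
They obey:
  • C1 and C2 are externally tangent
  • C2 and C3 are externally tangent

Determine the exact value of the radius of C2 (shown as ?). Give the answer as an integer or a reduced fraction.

1. [ext C1·C2]  r_C2² + 4r_C2 − 12 = 0  ⇒  r_C2 = 2 (r>0 drops 1)
2. [ext C2·C3]  r_C2² + (4/3)r_C2 − 20/3 = 0  ⇒  r_C2 = 2 (r>0 drops 1)

2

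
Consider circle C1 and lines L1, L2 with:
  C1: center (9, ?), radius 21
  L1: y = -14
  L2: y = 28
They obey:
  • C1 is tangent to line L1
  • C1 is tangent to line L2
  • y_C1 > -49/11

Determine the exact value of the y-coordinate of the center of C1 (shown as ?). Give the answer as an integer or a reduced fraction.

7

1. [C1‖L1]  y_C1² + 28y_C1 − 245 = 0  ⇒  y_C1 = -35 or 7
2. [C1‖L2]  y_C1² − 56y_C1 + 343 = 0  ⇒  y_C1 = 7 or 49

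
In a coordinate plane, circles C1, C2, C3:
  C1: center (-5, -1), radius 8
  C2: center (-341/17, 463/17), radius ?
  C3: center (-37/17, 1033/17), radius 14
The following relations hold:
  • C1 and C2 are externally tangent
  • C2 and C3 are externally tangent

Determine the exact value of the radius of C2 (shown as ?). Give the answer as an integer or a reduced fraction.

24

1. [ext C1·C2]  r_C2² + 16r_C2 − 960 = 0  ⇒  r_C2 = 24 (r>0 drops 1)
2. [ext C2·C3]  r_C2² + 28r_C2 − 1248 = 0  ⇒  r_C2 = 24 (r>0 drops 1)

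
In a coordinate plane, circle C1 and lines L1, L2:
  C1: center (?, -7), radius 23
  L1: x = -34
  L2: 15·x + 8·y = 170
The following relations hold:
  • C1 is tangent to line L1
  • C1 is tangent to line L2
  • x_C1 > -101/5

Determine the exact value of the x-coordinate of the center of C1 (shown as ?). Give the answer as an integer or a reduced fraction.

-11

1. [C1‖L1]  x_C1² + 68x_C1 + 627 = 0  ⇒  x_C1 = -57 or -11
2. [C1‖L2]  x_C1² − (452/15)x_C1 − 6787/15 = 0  ⇒  x_C1 = -11 or 617/15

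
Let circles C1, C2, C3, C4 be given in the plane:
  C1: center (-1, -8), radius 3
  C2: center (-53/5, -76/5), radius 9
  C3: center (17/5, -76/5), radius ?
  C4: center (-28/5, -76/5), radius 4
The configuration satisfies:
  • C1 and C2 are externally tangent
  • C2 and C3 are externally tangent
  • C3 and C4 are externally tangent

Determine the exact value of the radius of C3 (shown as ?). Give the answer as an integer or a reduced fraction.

5

1. [ext C2·C3]  r_C3² + 18r_C3 − 115 = 0  ⇒  r_C3 = 5 (r>0 drops 1)
2. [ext C3·C4]  r_C3² + 8r_C3 − 65 = 0  ⇒  r_C3 = 5 (r>0 drops 1)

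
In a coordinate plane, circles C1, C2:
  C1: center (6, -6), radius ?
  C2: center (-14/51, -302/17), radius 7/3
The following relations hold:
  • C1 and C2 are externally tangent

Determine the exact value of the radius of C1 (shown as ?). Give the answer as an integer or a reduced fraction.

11

1. [ext C1·C2]  r_C1² + (14/3)r_C1 − 517/3 = 0  ⇒  r_C1 = 11 (r>0 drops 1)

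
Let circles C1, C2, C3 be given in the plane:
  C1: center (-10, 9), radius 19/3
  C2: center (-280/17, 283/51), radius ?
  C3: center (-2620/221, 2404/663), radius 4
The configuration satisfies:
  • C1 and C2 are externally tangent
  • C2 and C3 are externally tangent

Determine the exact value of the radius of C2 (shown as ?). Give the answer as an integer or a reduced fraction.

1

1. [ext C1·C2]  r_C2² + (38/3)r_C2 − 41/3 = 0  ⇒  r_C2 = 1 (r>0 drops 1)
2. [ext C2·C3]  r_C2² + 8r_C2 − 9 = 0  ⇒  r_C2 = 1 (r>0 drops 1)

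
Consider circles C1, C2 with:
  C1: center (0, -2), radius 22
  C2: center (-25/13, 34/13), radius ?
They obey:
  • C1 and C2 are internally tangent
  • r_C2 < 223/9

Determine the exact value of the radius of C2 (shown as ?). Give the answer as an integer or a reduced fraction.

17

1. [int C1,C2]  r_C2² − 44r_C2 + 459 = 0  ⇒  r_C2 = 17 or 27
2. given r_C2 < 223/9: keep 17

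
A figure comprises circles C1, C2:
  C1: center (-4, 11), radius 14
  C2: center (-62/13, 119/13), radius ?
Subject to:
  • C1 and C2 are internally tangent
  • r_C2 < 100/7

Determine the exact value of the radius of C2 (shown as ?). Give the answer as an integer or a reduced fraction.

12

1. [int C1,C2]  r_C2² − 28r_C2 + 192 = 0  ⇒  r_C2 = 12 or 16
2. given r_C2 < 100/7: keep 12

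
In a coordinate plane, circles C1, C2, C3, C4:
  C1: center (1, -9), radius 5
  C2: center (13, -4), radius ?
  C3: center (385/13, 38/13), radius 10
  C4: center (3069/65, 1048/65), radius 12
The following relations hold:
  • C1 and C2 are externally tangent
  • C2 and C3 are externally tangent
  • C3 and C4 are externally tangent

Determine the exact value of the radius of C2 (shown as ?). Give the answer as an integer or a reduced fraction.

8

1. [ext C1·C2]  r_C2² + 10r_C2 − 144 = 0  ⇒  r_C2 = 8 (r>0 drops 1)
2. [ext C2·C3]  r_C2² + 20r_C2 − 224 = 0  ⇒  r_C2 = 8 (r>0 drops 1)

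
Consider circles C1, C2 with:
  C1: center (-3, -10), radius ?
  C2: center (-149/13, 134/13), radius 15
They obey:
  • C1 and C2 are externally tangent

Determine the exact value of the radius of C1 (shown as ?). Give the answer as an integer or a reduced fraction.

7

1. [ext C1·C2]  r_C1² + 30r_C1 − 259 = 0  ⇒  r_C1 = 7 (r>0 drops 1)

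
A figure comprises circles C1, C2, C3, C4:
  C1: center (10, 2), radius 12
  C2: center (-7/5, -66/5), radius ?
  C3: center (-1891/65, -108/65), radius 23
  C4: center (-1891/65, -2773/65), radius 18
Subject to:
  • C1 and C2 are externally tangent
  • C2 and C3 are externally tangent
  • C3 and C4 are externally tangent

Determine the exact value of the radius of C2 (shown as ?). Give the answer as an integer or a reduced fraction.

7

1. [ext C1·C2]  r_C2² + 24r_C2 − 217 = 0  ⇒  r_C2 = 7 (r>0 drops 1)
2. [ext C2·C3]  r_C2² + 46r_C2 − 371 = 0  ⇒  r_C2 = 7 (r>0 drops 1)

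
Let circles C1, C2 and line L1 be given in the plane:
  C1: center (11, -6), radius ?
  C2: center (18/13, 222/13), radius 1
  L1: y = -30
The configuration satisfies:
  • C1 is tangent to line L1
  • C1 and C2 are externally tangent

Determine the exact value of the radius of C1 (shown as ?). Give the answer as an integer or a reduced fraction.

1. [C1‖L1]  r_C1² − 576 = 0  ⇒  r_C1 = 24 (r>0 drops 1)
2. [ext C1·C2]  r_C1² + 2r_C1 − 624 = 0  ⇒  r_C1 = 24 (r>0 drops 1)

24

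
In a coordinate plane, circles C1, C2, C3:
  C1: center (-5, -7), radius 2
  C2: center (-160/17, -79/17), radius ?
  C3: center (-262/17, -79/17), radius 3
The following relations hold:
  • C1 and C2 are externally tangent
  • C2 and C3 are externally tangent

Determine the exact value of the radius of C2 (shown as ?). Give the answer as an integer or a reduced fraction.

3

1. [ext C1·C2]  r_C2² + 4r_C2 − 21 = 0  ⇒  r_C2 = 3 (r>0 drops 1)
2. [ext C2·C3]  r_C2² + 6r_C2 − 27 = 0  ⇒  r_C2 = 3 (r>0 drops 1)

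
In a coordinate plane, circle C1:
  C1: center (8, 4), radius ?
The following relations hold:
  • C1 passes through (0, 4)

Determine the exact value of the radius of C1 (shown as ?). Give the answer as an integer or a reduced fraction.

8

1. [C1∋P]  r_C1² − 64 = 0  ⇒  r_C1 = 8 (r>0 drops 1)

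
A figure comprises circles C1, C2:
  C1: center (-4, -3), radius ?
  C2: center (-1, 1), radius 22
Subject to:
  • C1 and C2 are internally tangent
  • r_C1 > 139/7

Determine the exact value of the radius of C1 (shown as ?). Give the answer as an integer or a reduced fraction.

27

1. [int C1,C2]  r_C1² − 44r_C1 + 459 = 0  ⇒  r_C1 = 17 or 27
2. given r_C1 > 139/7: keep 27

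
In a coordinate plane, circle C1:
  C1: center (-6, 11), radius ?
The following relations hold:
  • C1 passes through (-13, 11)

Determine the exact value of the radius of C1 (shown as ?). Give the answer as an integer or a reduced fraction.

1. [C1∋P]  r_C1² − 49 = 0  ⇒  r_C1 = 7 (r>0 drops 1)

7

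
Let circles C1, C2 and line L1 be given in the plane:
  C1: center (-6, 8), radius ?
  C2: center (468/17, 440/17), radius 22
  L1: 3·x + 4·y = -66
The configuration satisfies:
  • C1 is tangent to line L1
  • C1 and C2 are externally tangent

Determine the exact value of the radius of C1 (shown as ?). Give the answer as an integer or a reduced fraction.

16

1. [C1‖L1]  r_C1² − 256 = 0  ⇒  r_C1 = 16 (r>0 drops 1)
2. [ext C1·C2]  r_C1² + 44r_C1 − 960 = 0  ⇒  r_C1 = 16 (r>0 drops 1)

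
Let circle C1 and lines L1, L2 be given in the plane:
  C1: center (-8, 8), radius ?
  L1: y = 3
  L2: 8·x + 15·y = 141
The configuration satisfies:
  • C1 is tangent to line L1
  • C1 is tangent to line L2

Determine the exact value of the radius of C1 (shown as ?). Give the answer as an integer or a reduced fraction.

5

1. [C1‖L1]  r_C1² − 25 = 0  ⇒  r_C1 = 5 (r>0 drops 1)
2. [C1‖L2]  r_C1² − 25 = 0  ⇒  r_C1 = 5 (r>0 drops 1)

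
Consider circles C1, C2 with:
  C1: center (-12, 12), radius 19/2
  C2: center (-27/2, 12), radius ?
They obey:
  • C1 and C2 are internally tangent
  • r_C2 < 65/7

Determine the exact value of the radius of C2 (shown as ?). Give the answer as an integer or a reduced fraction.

1. [int C1,C2]  r_C2² − 19r_C2 + 88 = 0  ⇒  r_C2 = 8 or 11
2. given r_C2 < 65/7: keep 8

8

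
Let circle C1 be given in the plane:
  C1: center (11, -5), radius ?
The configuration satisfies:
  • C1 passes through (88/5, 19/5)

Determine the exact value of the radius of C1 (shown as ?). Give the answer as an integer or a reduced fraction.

11

1. [C1∋P]  r_C1² − 121 = 0  ⇒  r_C1 = 11 (r>0 drops 1)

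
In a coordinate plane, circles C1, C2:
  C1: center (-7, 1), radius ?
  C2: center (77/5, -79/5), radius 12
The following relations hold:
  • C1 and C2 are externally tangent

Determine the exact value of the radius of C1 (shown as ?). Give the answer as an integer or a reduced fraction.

16

1. [ext C1·C2]  r_C1² + 24r_C1 − 640 = 0  ⇒  r_C1 = 16 (r>0 drops 1)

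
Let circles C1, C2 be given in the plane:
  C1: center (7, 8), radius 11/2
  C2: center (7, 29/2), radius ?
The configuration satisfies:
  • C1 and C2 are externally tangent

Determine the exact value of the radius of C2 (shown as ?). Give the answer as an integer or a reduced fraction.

1. [ext C1·C2]  r_C2² + 11r_C2 − 12 = 0  ⇒  r_C2 = 1 (r>0 drops 1)

1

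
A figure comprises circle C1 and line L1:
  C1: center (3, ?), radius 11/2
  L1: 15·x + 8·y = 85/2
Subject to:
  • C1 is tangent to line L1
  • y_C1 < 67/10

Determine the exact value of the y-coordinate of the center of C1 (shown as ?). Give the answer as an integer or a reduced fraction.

-12

1. [C1‖L1]  y_C1² + (5/8)y_C1 − 273/2 = 0  ⇒  y_C1 = -12 or 91/8
2. given y_C1 < 67/10: keep -12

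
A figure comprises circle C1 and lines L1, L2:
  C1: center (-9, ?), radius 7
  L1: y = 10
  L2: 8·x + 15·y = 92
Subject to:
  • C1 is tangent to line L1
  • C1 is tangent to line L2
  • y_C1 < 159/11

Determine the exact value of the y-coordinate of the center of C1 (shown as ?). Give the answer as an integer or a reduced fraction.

3

1. [C1‖L1]  y_C1² − 20y_C1 + 51 = 0  ⇒  y_C1 = 3 or 17
2. [C1‖L2]  y_C1² − (328/15)y_C1 + 283/5 = 0  ⇒  y_C1 = 3 or 283/15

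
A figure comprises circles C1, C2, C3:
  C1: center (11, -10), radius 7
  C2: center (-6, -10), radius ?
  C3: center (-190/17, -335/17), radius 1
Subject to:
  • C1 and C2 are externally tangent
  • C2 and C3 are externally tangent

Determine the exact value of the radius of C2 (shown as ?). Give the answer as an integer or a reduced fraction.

1. [ext C1·C2]  r_C2² + 14r_C2 − 240 = 0  ⇒  r_C2 = 10 (r>0 drops 1)
2. [ext C2·C3]  r_C2² + 2r_C2 − 120 = 0  ⇒  r_C2 = 10 (r>0 drops 1)

10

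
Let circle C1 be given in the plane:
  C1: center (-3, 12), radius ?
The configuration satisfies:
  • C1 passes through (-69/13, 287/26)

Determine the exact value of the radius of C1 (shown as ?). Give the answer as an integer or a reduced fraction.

1. [C1∋P]  r_C1² − 25/4 = 0  ⇒  r_C1 = 5/2 (r>0 drops 1)

5/2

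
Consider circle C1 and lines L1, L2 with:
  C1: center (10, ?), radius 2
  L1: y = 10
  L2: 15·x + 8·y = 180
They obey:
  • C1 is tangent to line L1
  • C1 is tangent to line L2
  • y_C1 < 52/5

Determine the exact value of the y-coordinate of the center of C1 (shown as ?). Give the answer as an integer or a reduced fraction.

1. [C1‖L1]  y_C1² − 20y_C1 + 96 = 0  ⇒  y_C1 = 8 or 12
2. [C1‖L2]  y_C1² − (15/2)y_C1 − 4 = 0  ⇒  y_C1 = -1/2 or 8

8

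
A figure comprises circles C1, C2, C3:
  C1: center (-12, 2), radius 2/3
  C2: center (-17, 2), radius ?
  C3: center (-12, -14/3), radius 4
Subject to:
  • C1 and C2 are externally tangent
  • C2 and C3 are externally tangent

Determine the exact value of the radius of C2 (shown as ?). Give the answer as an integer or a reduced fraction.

1. [ext C1·C2]  r_C2² + (4/3)r_C2 − 221/9 = 0  ⇒  r_C2 = 13/3 (r>0 drops 1)
2. [ext C2·C3]  r_C2² + 8r_C2 − 481/9 = 0  ⇒  r_C2 = 13/3 (r>0 drops 1)

13/3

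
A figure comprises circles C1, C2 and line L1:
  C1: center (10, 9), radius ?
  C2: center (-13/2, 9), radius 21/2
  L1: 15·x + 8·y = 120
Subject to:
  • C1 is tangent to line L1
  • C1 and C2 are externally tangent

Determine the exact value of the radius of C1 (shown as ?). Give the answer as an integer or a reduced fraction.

6

1. [C1‖L1]  r_C1² − 36 = 0  ⇒  r_C1 = 6 (r>0 drops 1)
2. [ext C1·C2]  r_C1² + 21r_C1 − 162 = 0  ⇒  r_C1 = 6 (r>0 drops 1)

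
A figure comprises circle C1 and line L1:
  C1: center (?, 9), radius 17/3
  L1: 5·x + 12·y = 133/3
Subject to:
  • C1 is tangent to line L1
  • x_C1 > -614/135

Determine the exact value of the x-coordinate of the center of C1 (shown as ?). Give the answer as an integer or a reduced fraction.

2

1. [C1‖L1]  x_C1² + (382/15)x_C1 − 824/15 = 0  ⇒  x_C1 = -412/15 or 2
2. given x_C1 > -614/135: keep 2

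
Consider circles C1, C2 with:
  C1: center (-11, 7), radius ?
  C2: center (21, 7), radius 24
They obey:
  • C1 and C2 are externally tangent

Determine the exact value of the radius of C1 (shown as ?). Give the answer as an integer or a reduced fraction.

8

1. [ext C1·C2]  r_C1² + 48r_C1 − 448 = 0  ⇒  r_C1 = 8 (r>0 drops 1)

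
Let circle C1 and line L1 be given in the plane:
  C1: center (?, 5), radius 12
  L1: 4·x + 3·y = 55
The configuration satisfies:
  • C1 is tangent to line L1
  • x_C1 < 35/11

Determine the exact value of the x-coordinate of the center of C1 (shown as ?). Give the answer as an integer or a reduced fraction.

1. [C1‖L1]  x_C1² − 20x_C1 − 125 = 0  ⇒  x_C1 = -5 or 25
2. given x_C1 < 35/11: keep -5

-5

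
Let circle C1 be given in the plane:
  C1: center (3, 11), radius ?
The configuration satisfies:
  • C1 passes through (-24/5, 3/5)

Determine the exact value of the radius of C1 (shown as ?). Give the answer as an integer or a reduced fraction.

13

1. [C1∋P]  r_C1² − 169 = 0  ⇒  r_C1 = 13 (r>0 drops 1)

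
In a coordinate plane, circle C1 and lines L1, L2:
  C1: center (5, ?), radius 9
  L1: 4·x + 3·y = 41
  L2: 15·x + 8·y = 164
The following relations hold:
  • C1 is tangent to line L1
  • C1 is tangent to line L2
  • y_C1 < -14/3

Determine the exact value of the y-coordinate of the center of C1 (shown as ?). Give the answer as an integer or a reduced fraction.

1. [C1‖L1]  y_C1² − 14y_C1 − 176 = 0  ⇒  y_C1 = -8 or 22
2. [C1‖L2]  y_C1² − (89/4)y_C1 − 242 = 0  ⇒  y_C1 = -8 or 121/4

-8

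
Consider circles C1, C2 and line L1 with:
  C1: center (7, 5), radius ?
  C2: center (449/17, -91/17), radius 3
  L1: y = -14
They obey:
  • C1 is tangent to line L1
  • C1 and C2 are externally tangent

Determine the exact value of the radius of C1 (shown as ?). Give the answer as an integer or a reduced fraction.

19

1. [C1‖L1]  r_C1² − 361 = 0  ⇒  r_C1 = 19 (r>0 drops 1)
2. [ext C1·C2]  r_C1² + 6r_C1 − 475 = 0  ⇒  r_C1 = 19 (r>0 drops 1)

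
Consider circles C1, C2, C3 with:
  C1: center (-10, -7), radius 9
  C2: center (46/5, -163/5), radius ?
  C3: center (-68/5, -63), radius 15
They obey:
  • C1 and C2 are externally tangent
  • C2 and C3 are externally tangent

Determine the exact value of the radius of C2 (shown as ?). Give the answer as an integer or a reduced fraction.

23

1. [ext C1·C2]  r_C2² + 18r_C2 − 943 = 0  ⇒  r_C2 = 23 (r>0 drops 1)
2. [ext C2·C3]  r_C2² + 30r_C2 − 1219 = 0  ⇒  r_C2 = 23 (r>0 drops 1)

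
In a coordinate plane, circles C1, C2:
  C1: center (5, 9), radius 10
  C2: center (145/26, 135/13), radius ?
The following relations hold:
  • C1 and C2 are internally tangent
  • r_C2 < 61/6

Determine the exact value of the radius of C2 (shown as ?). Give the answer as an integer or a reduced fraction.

1. [int C1,C2]  r_C2² − 20r_C2 + 391/4 = 0  ⇒  r_C2 = 17/2 or 23/2
2. given r_C2 < 61/6: keep 17/2

17/2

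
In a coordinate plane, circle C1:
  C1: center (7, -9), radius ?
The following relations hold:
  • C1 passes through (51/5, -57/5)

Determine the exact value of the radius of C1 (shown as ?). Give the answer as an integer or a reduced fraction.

1. [C1∋P]  r_C1² − 16 = 0  ⇒  r_C1 = 4 (r>0 drops 1)

4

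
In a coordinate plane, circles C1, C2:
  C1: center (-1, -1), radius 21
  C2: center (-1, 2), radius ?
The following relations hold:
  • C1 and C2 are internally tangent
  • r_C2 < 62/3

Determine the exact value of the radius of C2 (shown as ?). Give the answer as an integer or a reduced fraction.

1. [int C1,C2]  r_C2² − 42r_C2 + 432 = 0  ⇒  r_C2 = 18 or 24
2. given r_C2 < 62/3: keep 18

18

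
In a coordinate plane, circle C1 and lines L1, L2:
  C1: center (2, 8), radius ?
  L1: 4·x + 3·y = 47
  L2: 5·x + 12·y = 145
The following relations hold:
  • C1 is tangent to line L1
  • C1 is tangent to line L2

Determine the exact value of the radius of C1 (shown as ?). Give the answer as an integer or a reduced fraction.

1. [C1‖L1]  r_C1² − 9 = 0  ⇒  r_C1 = 3 (r>0 drops 1)
2. [C1‖L2]  r_C1² − 9 = 0  ⇒  r_C1 = 3 (r>0 drops 1)

3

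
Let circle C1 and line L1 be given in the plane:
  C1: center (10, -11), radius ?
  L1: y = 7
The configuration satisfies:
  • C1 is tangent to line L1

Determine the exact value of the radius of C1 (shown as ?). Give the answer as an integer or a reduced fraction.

18

1. [C1‖L1]  r_C1² − 324 = 0  ⇒  r_C1 = 18 (r>0 drops 1)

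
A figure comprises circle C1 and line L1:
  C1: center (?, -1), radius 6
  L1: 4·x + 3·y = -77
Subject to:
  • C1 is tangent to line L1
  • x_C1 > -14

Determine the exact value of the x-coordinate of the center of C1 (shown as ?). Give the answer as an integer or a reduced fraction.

-11

1. [C1‖L1]  x_C1² + 37x_C1 + 286 = 0  ⇒  x_C1 = -26 or -11
2. given x_C1 > -14: keep -11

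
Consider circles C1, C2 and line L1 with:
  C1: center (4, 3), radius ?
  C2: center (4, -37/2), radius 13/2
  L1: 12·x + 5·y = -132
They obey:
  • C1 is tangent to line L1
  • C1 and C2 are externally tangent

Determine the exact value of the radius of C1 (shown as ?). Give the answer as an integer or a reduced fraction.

1. [C1‖L1]  r_C1² − 225 = 0  ⇒  r_C1 = 15 (r>0 drops 1)
2. [ext C1·C2]  r_C1² + 13r_C1 − 420 = 0  ⇒  r_C1 = 15 (r>0 drops 1)

15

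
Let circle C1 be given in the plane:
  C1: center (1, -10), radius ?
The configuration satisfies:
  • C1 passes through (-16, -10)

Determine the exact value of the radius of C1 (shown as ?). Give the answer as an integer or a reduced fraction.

17

1. [C1∋P]  r_C1² − 289 = 0  ⇒  r_C1 = 17 (r>0 drops 1)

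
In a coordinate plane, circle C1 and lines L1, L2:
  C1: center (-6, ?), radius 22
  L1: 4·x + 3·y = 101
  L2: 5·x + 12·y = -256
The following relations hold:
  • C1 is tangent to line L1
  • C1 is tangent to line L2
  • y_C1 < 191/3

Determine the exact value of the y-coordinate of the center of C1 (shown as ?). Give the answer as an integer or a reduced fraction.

1. [C1‖L1]  y_C1² − (250/3)y_C1 + 1175/3 = 0  ⇒  y_C1 = 5 or 235/3
2. [C1‖L2]  y_C1² + (113/3)y_C1 − 640/3 = 0  ⇒  y_C1 = -128/3 or 5

5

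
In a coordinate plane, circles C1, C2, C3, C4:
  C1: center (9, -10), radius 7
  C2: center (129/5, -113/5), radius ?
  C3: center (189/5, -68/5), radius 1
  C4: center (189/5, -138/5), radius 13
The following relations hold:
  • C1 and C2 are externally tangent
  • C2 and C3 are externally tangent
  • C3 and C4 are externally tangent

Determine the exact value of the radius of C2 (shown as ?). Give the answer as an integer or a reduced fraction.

1. [ext C1·C2]  r_C2² + 14r_C2 − 392 = 0  ⇒  r_C2 = 14 (r>0 drops 1)
2. [ext C2·C3]  r_C2² + 2r_C2 − 224 = 0  ⇒  r_C2 = 14 (r>0 drops 1)

14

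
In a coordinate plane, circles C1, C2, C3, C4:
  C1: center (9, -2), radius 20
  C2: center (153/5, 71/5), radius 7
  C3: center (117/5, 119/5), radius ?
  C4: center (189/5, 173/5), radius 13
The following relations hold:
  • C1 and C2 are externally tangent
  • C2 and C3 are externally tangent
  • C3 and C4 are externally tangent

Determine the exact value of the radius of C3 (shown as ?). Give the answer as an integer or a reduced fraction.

5

1. [ext C2·C3]  r_C3² + 14r_C3 − 95 = 0  ⇒  r_C3 = 5 (r>0 drops 1)
2. [ext C3·C4]  r_C3² + 26r_C3 − 155 = 0  ⇒  r_C3 = 5 (r>0 drops 1)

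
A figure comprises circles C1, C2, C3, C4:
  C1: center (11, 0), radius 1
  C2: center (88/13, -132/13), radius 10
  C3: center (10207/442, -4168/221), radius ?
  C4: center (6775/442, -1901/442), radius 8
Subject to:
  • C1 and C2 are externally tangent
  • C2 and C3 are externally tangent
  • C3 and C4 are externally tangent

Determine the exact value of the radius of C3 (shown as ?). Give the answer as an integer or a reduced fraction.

17/2

1. [ext C2·C3]  r_C3² + 20r_C3 − 969/4 = 0  ⇒  r_C3 = 17/2 (r>0 drops 1)
2. [ext C3·C4]  r_C3² + 16r_C3 − 833/4 = 0  ⇒  r_C3 = 17/2 (r>0 drops 1)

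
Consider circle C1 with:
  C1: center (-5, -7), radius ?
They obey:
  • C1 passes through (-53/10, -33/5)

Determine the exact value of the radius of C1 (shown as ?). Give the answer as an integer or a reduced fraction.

1/2

1. [C1∋P]  r_C1² − 1/4 = 0  ⇒  r_C1 = 1/2 (r>0 drops 1)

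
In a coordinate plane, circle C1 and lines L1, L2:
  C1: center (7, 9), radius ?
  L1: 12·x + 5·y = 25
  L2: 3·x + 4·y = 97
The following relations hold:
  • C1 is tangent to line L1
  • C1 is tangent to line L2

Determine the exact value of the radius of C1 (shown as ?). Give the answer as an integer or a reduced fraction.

8

1. [C1‖L1]  r_C1² − 64 = 0  ⇒  r_C1 = 8 (r>0 drops 1)
2. [C1‖L2]  r_C1² − 64 = 0  ⇒  r_C1 = 8 (r>0 drops 1)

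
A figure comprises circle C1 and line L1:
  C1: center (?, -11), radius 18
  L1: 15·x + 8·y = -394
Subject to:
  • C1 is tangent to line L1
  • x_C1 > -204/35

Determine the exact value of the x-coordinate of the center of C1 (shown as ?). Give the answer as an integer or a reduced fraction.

1. [C1‖L1]  x_C1² + (204/5)x_C1 = 0  ⇒  x_C1 = -204/5 or 0
2. given x_C1 > -204/35: keep 0

0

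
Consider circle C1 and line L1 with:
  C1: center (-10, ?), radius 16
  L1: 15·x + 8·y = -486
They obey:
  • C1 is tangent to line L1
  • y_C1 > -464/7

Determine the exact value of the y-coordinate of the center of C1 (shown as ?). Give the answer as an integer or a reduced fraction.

1. [C1‖L1]  y_C1² + 84y_C1 + 608 = 0  ⇒  y_C1 = -76 or -8
2. given y_C1 > -464/7: keep -8

-8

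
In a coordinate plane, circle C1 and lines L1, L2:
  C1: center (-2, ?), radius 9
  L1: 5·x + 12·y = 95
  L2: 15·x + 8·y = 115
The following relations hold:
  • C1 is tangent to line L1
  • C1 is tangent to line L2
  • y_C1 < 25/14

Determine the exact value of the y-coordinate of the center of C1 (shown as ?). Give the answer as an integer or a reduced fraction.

1. [C1‖L1]  y_C1² − (35/2)y_C1 − 37/2 = 0  ⇒  y_C1 = -1 or 37/2
2. [C1‖L2]  y_C1² − (145/4)y_C1 − 149/4 = 0  ⇒  y_C1 = -1 or 149/4

-1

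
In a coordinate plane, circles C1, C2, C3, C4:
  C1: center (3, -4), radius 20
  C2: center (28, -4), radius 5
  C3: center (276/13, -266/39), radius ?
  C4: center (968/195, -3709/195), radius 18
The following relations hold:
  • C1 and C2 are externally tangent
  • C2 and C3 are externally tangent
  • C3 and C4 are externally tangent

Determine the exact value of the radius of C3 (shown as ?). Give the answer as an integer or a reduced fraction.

1. [ext C2·C3]  r_C3² + 10r_C3 − 259/9 = 0  ⇒  r_C3 = 7/3 (r>0 drops 1)
2. [ext C3·C4]  r_C3² + 36r_C3 − 805/9 = 0  ⇒  r_C3 = 7/3 (r>0 drops 1)

7/3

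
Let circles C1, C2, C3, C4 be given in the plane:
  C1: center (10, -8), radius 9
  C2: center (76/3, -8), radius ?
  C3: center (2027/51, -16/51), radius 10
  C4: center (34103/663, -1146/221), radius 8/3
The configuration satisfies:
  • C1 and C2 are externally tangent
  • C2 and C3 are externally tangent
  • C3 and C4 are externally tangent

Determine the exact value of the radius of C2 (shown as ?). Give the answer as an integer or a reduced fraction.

1. [ext C1·C2]  r_C2² + 18r_C2 − 1387/9 = 0  ⇒  r_C2 = 19/3 (r>0 drops 1)
2. [ext C2·C3]  r_C2² + 20r_C2 − 1501/9 = 0  ⇒  r_C2 = 19/3 (r>0 drops 1)

19/3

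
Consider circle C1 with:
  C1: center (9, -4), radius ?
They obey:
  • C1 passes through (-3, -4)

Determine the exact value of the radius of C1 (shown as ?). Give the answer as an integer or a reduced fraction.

1. [C1∋P]  r_C1² − 144 = 0  ⇒  r_C1 = 12 (r>0 drops 1)

12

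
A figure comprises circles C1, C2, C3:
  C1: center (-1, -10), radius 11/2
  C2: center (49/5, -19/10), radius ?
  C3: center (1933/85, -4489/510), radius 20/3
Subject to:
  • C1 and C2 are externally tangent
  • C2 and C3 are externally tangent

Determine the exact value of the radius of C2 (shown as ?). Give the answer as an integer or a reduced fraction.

1. [ext C1·C2]  r_C2² + 11r_C2 − 152 = 0  ⇒  r_C2 = 8 (r>0 drops 1)
2. [ext C2·C3]  r_C2² + (40/3)r_C2 − 512/3 = 0  ⇒  r_C2 = 8 (r>0 drops 1)

8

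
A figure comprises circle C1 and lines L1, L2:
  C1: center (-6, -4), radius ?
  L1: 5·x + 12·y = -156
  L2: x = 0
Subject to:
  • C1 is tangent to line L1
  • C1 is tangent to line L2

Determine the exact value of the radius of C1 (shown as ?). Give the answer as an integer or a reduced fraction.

1. [C1‖L1]  r_C1² − 36 = 0  ⇒  r_C1 = 6 (r>0 drops 1)
2. [C1‖L2]  r_C1² − 36 = 0  ⇒  r_C1 = 6 (r>0 drops 1)

6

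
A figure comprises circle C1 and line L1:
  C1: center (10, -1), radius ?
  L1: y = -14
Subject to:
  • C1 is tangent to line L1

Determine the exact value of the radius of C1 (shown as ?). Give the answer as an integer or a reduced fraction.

1. [C1‖L1]  r_C1² − 169 = 0  ⇒  r_C1 = 13 (r>0 drops 1)

13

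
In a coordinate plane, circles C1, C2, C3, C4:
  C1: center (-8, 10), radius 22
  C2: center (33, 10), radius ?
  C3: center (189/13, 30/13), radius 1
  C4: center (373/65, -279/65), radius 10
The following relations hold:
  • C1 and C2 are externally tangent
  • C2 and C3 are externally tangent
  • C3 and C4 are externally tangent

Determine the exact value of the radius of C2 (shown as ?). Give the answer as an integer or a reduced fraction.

1. [ext C1·C2]  r_C2² + 44r_C2 − 1197 = 0  ⇒  r_C2 = 19 (r>0 drops 1)
2. [ext C2·C3]  r_C2² + 2r_C2 − 399 = 0  ⇒  r_C2 = 19 (r>0 drops 1)

19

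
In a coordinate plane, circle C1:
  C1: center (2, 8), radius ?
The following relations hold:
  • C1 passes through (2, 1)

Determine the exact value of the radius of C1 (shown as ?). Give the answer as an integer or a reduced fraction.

7

1. [C1∋P]  r_C1² − 49 = 0  ⇒  r_C1 = 7 (r>0 drops 1)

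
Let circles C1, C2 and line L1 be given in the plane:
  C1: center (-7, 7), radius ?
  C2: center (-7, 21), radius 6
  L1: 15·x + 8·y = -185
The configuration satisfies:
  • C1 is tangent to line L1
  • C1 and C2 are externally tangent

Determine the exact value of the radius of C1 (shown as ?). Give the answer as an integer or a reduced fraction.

1. [C1‖L1]  r_C1² − 64 = 0  ⇒  r_C1 = 8 (r>0 drops 1)
2. [ext C1·C2]  r_C1² + 12r_C1 − 160 = 0  ⇒  r_C1 = 8 (r>0 drops 1)

8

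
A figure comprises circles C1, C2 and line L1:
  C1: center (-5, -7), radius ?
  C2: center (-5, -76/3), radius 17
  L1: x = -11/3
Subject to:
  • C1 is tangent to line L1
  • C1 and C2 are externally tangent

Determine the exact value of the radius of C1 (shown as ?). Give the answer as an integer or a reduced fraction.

4/3

1. [C1‖L1]  r_C1² − 16/9 = 0  ⇒  r_C1 = 4/3 (r>0 drops 1)
2. [ext C1·C2]  r_C1² + 34r_C1 − 424/9 = 0  ⇒  r_C1 = 4/3 (r>0 drops 1)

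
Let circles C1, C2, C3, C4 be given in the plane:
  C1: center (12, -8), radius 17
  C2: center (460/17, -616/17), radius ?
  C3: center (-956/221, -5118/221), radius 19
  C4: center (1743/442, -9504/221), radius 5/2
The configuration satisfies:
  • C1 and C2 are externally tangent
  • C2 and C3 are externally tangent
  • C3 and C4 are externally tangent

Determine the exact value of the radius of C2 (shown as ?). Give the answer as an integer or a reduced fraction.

1. [ext C1·C2]  r_C2² + 34r_C2 − 735 = 0  ⇒  r_C2 = 15 (r>0 drops 1)
2. [ext C2·C3]  r_C2² + 38r_C2 − 795 = 0  ⇒  r_C2 = 15 (r>0 drops 1)

15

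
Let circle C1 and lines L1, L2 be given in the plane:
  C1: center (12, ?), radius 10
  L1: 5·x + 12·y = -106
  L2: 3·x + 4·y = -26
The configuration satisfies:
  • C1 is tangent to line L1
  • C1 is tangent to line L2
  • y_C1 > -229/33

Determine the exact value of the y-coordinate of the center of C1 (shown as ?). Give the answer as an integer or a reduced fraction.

1. [C1‖L1]  y_C1² + (83/3)y_C1 + 74 = 0  ⇒  y_C1 = -74/3 or -3
2. [C1‖L2]  y_C1² + 31y_C1 + 84 = 0  ⇒  y_C1 = -28 or -3

-3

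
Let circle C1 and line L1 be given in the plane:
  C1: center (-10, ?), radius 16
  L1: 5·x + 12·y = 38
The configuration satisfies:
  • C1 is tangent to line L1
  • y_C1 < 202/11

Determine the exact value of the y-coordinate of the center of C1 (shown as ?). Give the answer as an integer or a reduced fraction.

1. [C1‖L1]  y_C1² − (44/3)y_C1 − 740/3 = 0  ⇒  y_C1 = -10 or 74/3
2. given y_C1 < 202/11: keep -10

-10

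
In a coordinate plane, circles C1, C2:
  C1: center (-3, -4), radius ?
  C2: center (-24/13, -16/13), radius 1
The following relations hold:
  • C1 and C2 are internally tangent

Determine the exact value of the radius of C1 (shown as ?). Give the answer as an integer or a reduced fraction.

4

1. [int C1,C2]  r_C1² − 2r_C1 − 8 = 0  ⇒  r_C1 = 4 (r>0 drops 1)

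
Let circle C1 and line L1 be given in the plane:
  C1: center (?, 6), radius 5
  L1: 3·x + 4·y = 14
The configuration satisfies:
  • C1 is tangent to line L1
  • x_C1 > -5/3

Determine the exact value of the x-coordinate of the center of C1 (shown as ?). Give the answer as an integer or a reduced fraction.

5

1. [C1‖L1]  x_C1² + (20/3)x_C1 − 175/3 = 0  ⇒  x_C1 = -35/3 or 5
2. given x_C1 > -5/3: keep 5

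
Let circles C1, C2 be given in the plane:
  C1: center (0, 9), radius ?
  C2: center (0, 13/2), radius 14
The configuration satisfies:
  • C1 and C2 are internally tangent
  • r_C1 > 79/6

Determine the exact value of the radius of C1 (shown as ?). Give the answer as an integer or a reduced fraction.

33/2

1. [int C1,C2]  r_C1² − 28r_C1 + 759/4 = 0  ⇒  r_C1 = 23/2 or 33/2
2. given r_C1 > 79/6: keep 33/2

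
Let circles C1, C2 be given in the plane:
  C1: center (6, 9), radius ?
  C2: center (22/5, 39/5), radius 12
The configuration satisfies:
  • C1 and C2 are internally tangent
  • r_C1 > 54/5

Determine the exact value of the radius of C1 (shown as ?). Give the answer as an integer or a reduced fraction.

1. [int C1,C2]  r_C1² − 24r_C1 + 140 = 0  ⇒  r_C1 = 10 or 14
2. given r_C1 > 54/5: keep 14

14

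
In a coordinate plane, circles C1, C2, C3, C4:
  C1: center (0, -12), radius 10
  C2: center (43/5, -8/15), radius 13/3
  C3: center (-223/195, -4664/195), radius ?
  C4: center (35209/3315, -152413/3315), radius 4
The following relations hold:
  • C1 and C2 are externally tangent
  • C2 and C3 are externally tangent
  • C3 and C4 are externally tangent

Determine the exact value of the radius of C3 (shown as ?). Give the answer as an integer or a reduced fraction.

21

1. [ext C2·C3]  r_C3² + (26/3)r_C3 − 623 = 0  ⇒  r_C3 = 21 (r>0 drops 1)
2. [ext C3·C4]  r_C3² + 8r_C3 − 609 = 0  ⇒  r_C3 = 21 (r>0 drops 1)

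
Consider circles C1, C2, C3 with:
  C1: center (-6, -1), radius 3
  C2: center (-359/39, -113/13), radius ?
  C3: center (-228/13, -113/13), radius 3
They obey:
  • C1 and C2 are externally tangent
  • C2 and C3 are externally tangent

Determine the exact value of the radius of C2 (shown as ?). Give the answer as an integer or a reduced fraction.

16/3

1. [ext C1·C2]  r_C2² + 6r_C2 − 544/9 = 0  ⇒  r_C2 = 16/3 (r>0 drops 1)
2. [ext C2·C3]  r_C2² + 6r_C2 − 544/9 = 0  ⇒  r_C2 = 16/3 (r>0 drops 1)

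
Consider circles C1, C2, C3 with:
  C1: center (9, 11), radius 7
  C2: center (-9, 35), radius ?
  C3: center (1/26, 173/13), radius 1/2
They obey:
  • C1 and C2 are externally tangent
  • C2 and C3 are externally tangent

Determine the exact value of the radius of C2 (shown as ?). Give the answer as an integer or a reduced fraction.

1. [ext C1·C2]  r_C2² + 14r_C2 − 851 = 0  ⇒  r_C2 = 23 (r>0 drops 1)
2. [ext C2·C3]  r_C2² + 1r_C2 − 552 = 0  ⇒  r_C2 = 23 (r>0 drops 1)

23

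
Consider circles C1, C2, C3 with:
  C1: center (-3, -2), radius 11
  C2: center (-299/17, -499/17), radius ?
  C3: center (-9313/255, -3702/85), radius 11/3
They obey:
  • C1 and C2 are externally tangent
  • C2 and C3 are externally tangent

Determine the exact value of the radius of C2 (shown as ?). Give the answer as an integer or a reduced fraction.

1. [ext C1·C2]  r_C2² + 22r_C2 − 840 = 0  ⇒  r_C2 = 20 (r>0 drops 1)
2. [ext C2·C3]  r_C2² + (22/3)r_C2 − 1640/3 = 0  ⇒  r_C2 = 20 (r>0 drops 1)

20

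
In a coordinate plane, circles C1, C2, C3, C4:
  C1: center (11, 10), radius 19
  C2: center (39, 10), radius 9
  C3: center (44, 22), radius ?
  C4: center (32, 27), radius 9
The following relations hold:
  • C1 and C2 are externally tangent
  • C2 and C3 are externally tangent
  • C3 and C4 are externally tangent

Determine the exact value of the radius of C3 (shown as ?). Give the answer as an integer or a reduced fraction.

4

1. [ext C2·C3]  r_C3² + 18r_C3 − 88 = 0  ⇒  r_C3 = 4 (r>0 drops 1)
2. [ext C3·C4]  r_C3² + 18r_C3 − 88 = 0  ⇒  r_C3 = 4 (r>0 drops 1)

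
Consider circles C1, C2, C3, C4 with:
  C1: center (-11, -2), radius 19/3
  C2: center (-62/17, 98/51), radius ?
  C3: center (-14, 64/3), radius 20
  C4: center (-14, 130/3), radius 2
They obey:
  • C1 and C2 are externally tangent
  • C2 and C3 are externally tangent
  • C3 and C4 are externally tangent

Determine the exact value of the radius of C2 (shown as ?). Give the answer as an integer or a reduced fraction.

1. [ext C1·C2]  r_C2² + (38/3)r_C2 − 88/3 = 0  ⇒  r_C2 = 2 (r>0 drops 1)
2. [ext C2·C3]  r_C2² + 40r_C2 − 84 = 0  ⇒  r_C2 = 2 (r>0 drops 1)

2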